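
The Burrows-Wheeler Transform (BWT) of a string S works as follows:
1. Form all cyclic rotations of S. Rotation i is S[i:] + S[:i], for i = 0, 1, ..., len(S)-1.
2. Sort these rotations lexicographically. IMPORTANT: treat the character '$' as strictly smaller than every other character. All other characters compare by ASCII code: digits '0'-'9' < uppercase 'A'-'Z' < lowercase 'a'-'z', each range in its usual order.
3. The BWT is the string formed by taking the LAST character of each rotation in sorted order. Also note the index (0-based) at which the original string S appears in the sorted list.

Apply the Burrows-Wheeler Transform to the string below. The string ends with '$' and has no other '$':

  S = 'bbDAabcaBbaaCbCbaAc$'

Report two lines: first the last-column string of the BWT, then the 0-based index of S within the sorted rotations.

Answer: cDaaabbbcabACbCB$aAb
16

Derivation:
All 20 rotations (rotation i = S[i:]+S[:i]):
  rot[0] = bbDAabcaBbaaCbCbaAc$
  rot[1] = bDAabcaBbaaCbCbaAc$b
  rot[2] = DAabcaBbaaCbCbaAc$bb
  rot[3] = AabcaBbaaCbCbaAc$bbD
  rot[4] = abcaBbaaCbCbaAc$bbDA
  rot[5] = bcaBbaaCbCbaAc$bbDAa
  rot[6] = caBbaaCbCbaAc$bbDAab
  rot[7] = aBbaaCbCbaAc$bbDAabc
  rot[8] = BbaaCbCbaAc$bbDAabca
  rot[9] = baaCbCbaAc$bbDAabcaB
  rot[10] = aaCbCbaAc$bbDAabcaBb
  rot[11] = aCbCbaAc$bbDAabcaBba
  rot[12] = CbCbaAc$bbDAabcaBbaa
  rot[13] = bCbaAc$bbDAabcaBbaaC
  rot[14] = CbaAc$bbDAabcaBbaaCb
  rot[15] = baAc$bbDAabcaBbaaCbC
  rot[16] = aAc$bbDAabcaBbaaCbCb
  rot[17] = Ac$bbDAabcaBbaaCbCba
  rot[18] = c$bbDAabcaBbaaCbCbaA
  rot[19] = $bbDAabcaBbaaCbCbaAc
Sorted (with $ < everything):
  sorted[0] = $bbDAabcaBbaaCbCbaAc  (last char: 'c')
  sorted[1] = AabcaBbaaCbCbaAc$bbD  (last char: 'D')
  sorted[2] = Ac$bbDAabcaBbaaCbCba  (last char: 'a')
  sorted[3] = BbaaCbCbaAc$bbDAabca  (last char: 'a')
  sorted[4] = CbCbaAc$bbDAabcaBbaa  (last char: 'a')
  sorted[5] = CbaAc$bbDAabcaBbaaCb  (last char: 'b')
  sorted[6] = DAabcaBbaaCbCbaAc$bb  (last char: 'b')
  sorted[7] = aAc$bbDAabcaBbaaCbCb  (last char: 'b')
  sorted[8] = aBbaaCbCbaAc$bbDAabc  (last char: 'c')
  sorted[9] = aCbCbaAc$bbDAabcaBba  (last char: 'a')
  sorted[10] = aaCbCbaAc$bbDAabcaBb  (last char: 'b')
  sorted[11] = abcaBbaaCbCbaAc$bbDA  (last char: 'A')
  sorted[12] = bCbaAc$bbDAabcaBbaaC  (last char: 'C')
  sorted[13] = bDAabcaBbaaCbCbaAc$b  (last char: 'b')
  sorted[14] = baAc$bbDAabcaBbaaCbC  (last char: 'C')
  sorted[15] = baaCbCbaAc$bbDAabcaB  (last char: 'B')
  sorted[16] = bbDAabcaBbaaCbCbaAc$  (last char: '$')
  sorted[17] = bcaBbaaCbCbaAc$bbDAa  (last char: 'a')
  sorted[18] = c$bbDAabcaBbaaCbCbaA  (last char: 'A')
  sorted[19] = caBbaaCbCbaAc$bbDAab  (last char: 'b')
Last column: cDaaabbbcabACbCB$aAb
Original string S is at sorted index 16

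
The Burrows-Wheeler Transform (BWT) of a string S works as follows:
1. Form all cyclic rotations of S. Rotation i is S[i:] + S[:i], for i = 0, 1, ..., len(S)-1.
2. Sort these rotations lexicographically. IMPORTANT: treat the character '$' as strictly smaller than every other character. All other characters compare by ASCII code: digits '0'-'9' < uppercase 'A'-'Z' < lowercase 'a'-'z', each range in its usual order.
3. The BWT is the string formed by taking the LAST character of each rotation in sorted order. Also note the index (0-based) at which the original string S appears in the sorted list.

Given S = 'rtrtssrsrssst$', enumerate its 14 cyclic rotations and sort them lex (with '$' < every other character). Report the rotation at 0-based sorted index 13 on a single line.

Answer: tssrsrssst$rtr

Derivation:
All 14 rotations (rotation i = S[i:]+S[:i]):
  rot[0] = rtrtssrsrssst$
  rot[1] = trtssrsrssst$r
  rot[2] = rtssrsrssst$rt
  rot[3] = tssrsrssst$rtr
  rot[4] = ssrsrssst$rtrt
  rot[5] = srsrssst$rtrts
  rot[6] = rsrssst$rtrtss
  rot[7] = srssst$rtrtssr
  rot[8] = rssst$rtrtssrs
  rot[9] = ssst$rtrtssrsr
  rot[10] = sst$rtrtssrsrs
  rot[11] = st$rtrtssrsrss
  rot[12] = t$rtrtssrsrsss
  rot[13] = $rtrtssrsrssst
Sorted (with $ < everything):
  sorted[0] = $rtrtssrsrssst
  sorted[1] = rsrssst$rtrtss
  sorted[2] = rssst$rtrtssrs
  sorted[3] = rtrtssrsrssst$
  sorted[4] = rtssrsrssst$rt
  sorted[5] = srsrssst$rtrts
  sorted[6] = srssst$rtrtssr
  sorted[7] = ssrsrssst$rtrt
  sorted[8] = ssst$rtrtssrsr
  sorted[9] = sst$rtrtssrsrs
  sorted[10] = st$rtrtssrsrss
  sorted[11] = t$rtrtssrsrsss
  sorted[12] = trtssrsrssst$r
  sorted[13] = tssrsrssst$rtr
sorted[13] = tssrsrssst$rtr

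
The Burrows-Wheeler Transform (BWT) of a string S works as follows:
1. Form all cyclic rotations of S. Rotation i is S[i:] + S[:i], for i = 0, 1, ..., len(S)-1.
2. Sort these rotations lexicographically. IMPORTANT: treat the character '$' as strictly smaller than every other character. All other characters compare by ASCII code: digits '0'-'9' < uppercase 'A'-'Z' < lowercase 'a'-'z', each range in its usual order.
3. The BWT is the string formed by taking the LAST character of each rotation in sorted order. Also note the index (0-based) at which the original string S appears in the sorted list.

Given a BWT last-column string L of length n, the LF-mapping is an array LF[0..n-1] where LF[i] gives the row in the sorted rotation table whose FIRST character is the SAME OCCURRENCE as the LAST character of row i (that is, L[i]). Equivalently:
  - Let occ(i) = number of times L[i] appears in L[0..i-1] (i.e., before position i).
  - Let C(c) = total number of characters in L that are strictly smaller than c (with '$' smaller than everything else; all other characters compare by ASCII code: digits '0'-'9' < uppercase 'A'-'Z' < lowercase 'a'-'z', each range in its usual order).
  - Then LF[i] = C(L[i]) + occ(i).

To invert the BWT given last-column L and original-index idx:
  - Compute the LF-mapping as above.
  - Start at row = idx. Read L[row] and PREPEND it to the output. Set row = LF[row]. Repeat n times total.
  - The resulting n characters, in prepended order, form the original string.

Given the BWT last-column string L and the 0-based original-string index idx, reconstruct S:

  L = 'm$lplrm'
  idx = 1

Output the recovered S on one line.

LF mapping: 3 0 1 5 2 6 4
Walk LF starting at row 1, prepending L[row]:
  step 1: row=1, L[1]='$', prepend. Next row=LF[1]=0
  step 2: row=0, L[0]='m', prepend. Next row=LF[0]=3
  step 3: row=3, L[3]='p', prepend. Next row=LF[3]=5
  step 4: row=5, L[5]='r', prepend. Next row=LF[5]=6
  step 5: row=6, L[6]='m', prepend. Next row=LF[6]=4
  step 6: row=4, L[4]='l', prepend. Next row=LF[4]=2
  step 7: row=2, L[2]='l', prepend. Next row=LF[2]=1
Reversed output: llmrpm$

Answer: llmrpm$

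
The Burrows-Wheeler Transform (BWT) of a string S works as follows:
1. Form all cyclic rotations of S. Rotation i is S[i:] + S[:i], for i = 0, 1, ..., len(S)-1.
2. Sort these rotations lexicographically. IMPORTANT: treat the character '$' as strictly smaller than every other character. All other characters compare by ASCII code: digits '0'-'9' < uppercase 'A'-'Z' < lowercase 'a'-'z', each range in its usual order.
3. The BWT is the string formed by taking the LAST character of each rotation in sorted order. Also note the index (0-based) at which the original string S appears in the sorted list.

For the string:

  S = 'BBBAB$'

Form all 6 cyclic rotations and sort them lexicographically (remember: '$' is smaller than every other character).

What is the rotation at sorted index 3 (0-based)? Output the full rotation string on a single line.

Answer: BAB$BB

Derivation:
All 6 rotations (rotation i = S[i:]+S[:i]):
  rot[0] = BBBAB$
  rot[1] = BBAB$B
  rot[2] = BAB$BB
  rot[3] = AB$BBB
  rot[4] = B$BBBA
  rot[5] = $BBBAB
Sorted (with $ < everything):
  sorted[0] = $BBBAB
  sorted[1] = AB$BBB
  sorted[2] = B$BBBA
  sorted[3] = BAB$BB
  sorted[4] = BBAB$B
  sorted[5] = BBBAB$
sorted[3] = BAB$BB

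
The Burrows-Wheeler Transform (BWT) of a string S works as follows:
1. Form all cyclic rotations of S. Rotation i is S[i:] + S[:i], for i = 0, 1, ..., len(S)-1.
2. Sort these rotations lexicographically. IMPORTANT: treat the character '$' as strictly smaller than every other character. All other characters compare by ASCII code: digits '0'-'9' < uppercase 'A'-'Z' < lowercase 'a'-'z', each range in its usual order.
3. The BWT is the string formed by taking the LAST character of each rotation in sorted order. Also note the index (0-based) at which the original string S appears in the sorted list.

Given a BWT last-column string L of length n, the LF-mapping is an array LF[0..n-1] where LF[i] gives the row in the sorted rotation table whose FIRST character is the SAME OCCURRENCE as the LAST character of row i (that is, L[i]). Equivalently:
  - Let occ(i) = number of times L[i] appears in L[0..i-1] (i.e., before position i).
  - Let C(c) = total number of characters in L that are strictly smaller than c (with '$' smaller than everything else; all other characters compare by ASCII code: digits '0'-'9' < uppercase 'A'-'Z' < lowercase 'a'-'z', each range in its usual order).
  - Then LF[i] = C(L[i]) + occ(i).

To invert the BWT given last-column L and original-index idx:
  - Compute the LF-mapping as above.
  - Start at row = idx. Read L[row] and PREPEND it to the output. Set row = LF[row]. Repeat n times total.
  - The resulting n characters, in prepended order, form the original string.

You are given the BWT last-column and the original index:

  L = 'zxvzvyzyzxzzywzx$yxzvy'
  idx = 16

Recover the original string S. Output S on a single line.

Answer: zxyxvvwyzzyyzxzyxzvzz$

Derivation:
LF mapping: 14 5 1 15 2 9 16 10 17 6 18 19 11 4 20 7 0 12 8 21 3 13
Walk LF starting at row 16, prepending L[row]:
  step 1: row=16, L[16]='$', prepend. Next row=LF[16]=0
  step 2: row=0, L[0]='z', prepend. Next row=LF[0]=14
  step 3: row=14, L[14]='z', prepend. Next row=LF[14]=20
  step 4: row=20, L[20]='v', prepend. Next row=LF[20]=3
  step 5: row=3, L[3]='z', prepend. Next row=LF[3]=15
  step 6: row=15, L[15]='x', prepend. Next row=LF[15]=7
  step 7: row=7, L[7]='y', prepend. Next row=LF[7]=10
  step 8: row=10, L[10]='z', prepend. Next row=LF[10]=18
  step 9: row=18, L[18]='x', prepend. Next row=LF[18]=8
  step 10: row=8, L[8]='z', prepend. Next row=LF[8]=17
  step 11: row=17, L[17]='y', prepend. Next row=LF[17]=12
  step 12: row=12, L[12]='y', prepend. Next row=LF[12]=11
  step 13: row=11, L[11]='z', prepend. Next row=LF[11]=19
  step 14: row=19, L[19]='z', prepend. Next row=LF[19]=21
  step 15: row=21, L[21]='y', prepend. Next row=LF[21]=13
  step 16: row=13, L[13]='w', prepend. Next row=LF[13]=4
  step 17: row=4, L[4]='v', prepend. Next row=LF[4]=2
  step 18: row=2, L[2]='v', prepend. Next row=LF[2]=1
  step 19: row=1, L[1]='x', prepend. Next row=LF[1]=5
  step 20: row=5, L[5]='y', prepend. Next row=LF[5]=9
  step 21: row=9, L[9]='x', prepend. Next row=LF[9]=6
  step 22: row=6, L[6]='z', prepend. Next row=LF[6]=16
Reversed output: zxyxvvwyzzyyzxzyxzvzz$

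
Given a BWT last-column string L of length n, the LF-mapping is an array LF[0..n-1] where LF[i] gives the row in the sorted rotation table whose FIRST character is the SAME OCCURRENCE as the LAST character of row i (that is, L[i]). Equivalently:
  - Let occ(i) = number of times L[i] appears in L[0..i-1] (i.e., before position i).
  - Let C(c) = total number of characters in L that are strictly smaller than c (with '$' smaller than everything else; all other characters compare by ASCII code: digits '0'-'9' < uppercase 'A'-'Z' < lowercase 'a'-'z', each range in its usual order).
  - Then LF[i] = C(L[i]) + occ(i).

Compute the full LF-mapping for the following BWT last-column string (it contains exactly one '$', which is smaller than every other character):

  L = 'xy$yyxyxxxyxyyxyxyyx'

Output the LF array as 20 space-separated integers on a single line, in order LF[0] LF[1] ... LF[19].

Answer: 1 10 0 11 12 2 13 3 4 5 14 6 15 16 7 17 8 18 19 9

Derivation:
Char counts: '$':1, 'x':9, 'y':10
C (first-col start): C('$')=0, C('x')=1, C('y')=10
L[0]='x': occ=0, LF[0]=C('x')+0=1+0=1
L[1]='y': occ=0, LF[1]=C('y')+0=10+0=10
L[2]='$': occ=0, LF[2]=C('$')+0=0+0=0
L[3]='y': occ=1, LF[3]=C('y')+1=10+1=11
L[4]='y': occ=2, LF[4]=C('y')+2=10+2=12
L[5]='x': occ=1, LF[5]=C('x')+1=1+1=2
L[6]='y': occ=3, LF[6]=C('y')+3=10+3=13
L[7]='x': occ=2, LF[7]=C('x')+2=1+2=3
L[8]='x': occ=3, LF[8]=C('x')+3=1+3=4
L[9]='x': occ=4, LF[9]=C('x')+4=1+4=5
L[10]='y': occ=4, LF[10]=C('y')+4=10+4=14
L[11]='x': occ=5, LF[11]=C('x')+5=1+5=6
L[12]='y': occ=5, LF[12]=C('y')+5=10+5=15
L[13]='y': occ=6, LF[13]=C('y')+6=10+6=16
L[14]='x': occ=6, LF[14]=C('x')+6=1+6=7
L[15]='y': occ=7, LF[15]=C('y')+7=10+7=17
L[16]='x': occ=7, LF[16]=C('x')+7=1+7=8
L[17]='y': occ=8, LF[17]=C('y')+8=10+8=18
L[18]='y': occ=9, LF[18]=C('y')+9=10+9=19
L[19]='x': occ=8, LF[19]=C('x')+8=1+8=9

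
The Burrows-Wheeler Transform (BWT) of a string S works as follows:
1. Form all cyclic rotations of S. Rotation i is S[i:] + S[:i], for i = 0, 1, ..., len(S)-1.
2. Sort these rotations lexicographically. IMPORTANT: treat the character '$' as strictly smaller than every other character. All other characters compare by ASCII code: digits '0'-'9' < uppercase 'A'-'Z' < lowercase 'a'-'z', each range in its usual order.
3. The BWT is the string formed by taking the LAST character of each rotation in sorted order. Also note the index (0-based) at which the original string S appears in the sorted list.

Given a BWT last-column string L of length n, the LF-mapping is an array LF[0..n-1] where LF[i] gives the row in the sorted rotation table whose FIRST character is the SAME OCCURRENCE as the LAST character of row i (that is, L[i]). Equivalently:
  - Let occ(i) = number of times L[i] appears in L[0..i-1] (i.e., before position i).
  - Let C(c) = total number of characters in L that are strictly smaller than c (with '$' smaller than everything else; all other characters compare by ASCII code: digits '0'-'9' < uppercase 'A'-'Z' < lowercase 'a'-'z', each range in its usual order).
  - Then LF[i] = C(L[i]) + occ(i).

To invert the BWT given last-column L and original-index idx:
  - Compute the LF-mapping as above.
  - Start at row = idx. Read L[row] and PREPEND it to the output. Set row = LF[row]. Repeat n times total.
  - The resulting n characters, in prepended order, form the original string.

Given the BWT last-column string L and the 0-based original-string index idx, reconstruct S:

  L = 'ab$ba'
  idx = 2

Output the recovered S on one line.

LF mapping: 1 3 0 4 2
Walk LF starting at row 2, prepending L[row]:
  step 1: row=2, L[2]='$', prepend. Next row=LF[2]=0
  step 2: row=0, L[0]='a', prepend. Next row=LF[0]=1
  step 3: row=1, L[1]='b', prepend. Next row=LF[1]=3
  step 4: row=3, L[3]='b', prepend. Next row=LF[3]=4
  step 5: row=4, L[4]='a', prepend. Next row=LF[4]=2
Reversed output: abba$

Answer: abba$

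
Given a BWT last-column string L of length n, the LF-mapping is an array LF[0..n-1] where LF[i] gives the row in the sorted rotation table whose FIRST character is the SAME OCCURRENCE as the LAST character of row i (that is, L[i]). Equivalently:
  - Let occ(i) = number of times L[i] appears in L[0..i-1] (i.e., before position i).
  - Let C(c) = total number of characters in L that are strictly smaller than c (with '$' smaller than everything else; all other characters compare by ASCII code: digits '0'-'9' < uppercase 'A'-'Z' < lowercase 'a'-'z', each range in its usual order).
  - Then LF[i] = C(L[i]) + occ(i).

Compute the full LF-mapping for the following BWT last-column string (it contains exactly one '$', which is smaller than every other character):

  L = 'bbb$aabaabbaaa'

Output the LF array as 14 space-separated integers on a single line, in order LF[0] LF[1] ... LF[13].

Answer: 8 9 10 0 1 2 11 3 4 12 13 5 6 7

Derivation:
Char counts: '$':1, 'a':7, 'b':6
C (first-col start): C('$')=0, C('a')=1, C('b')=8
L[0]='b': occ=0, LF[0]=C('b')+0=8+0=8
L[1]='b': occ=1, LF[1]=C('b')+1=8+1=9
L[2]='b': occ=2, LF[2]=C('b')+2=8+2=10
L[3]='$': occ=0, LF[3]=C('$')+0=0+0=0
L[4]='a': occ=0, LF[4]=C('a')+0=1+0=1
L[5]='a': occ=1, LF[5]=C('a')+1=1+1=2
L[6]='b': occ=3, LF[6]=C('b')+3=8+3=11
L[7]='a': occ=2, LF[7]=C('a')+2=1+2=3
L[8]='a': occ=3, LF[8]=C('a')+3=1+3=4
L[9]='b': occ=4, LF[9]=C('b')+4=8+4=12
L[10]='b': occ=5, LF[10]=C('b')+5=8+5=13
L[11]='a': occ=4, LF[11]=C('a')+4=1+4=5
L[12]='a': occ=5, LF[12]=C('a')+5=1+5=6
L[13]='a': occ=6, LF[13]=C('a')+6=1+6=7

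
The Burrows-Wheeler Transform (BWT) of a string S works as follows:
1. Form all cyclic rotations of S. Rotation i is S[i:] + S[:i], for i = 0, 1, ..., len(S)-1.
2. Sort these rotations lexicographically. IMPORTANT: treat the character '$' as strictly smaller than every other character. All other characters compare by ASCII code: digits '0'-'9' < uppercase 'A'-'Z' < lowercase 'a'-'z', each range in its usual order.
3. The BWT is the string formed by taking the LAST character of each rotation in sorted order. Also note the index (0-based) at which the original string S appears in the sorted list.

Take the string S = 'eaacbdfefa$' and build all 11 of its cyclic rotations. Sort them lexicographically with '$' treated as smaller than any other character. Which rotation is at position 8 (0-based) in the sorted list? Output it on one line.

Answer: efa$eaacbdf

Derivation:
All 11 rotations (rotation i = S[i:]+S[:i]):
  rot[0] = eaacbdfefa$
  rot[1] = aacbdfefa$e
  rot[2] = acbdfefa$ea
  rot[3] = cbdfefa$eaa
  rot[4] = bdfefa$eaac
  rot[5] = dfefa$eaacb
  rot[6] = fefa$eaacbd
  rot[7] = efa$eaacbdf
  rot[8] = fa$eaacbdfe
  rot[9] = a$eaacbdfef
  rot[10] = $eaacbdfefa
Sorted (with $ < everything):
  sorted[0] = $eaacbdfefa
  sorted[1] = a$eaacbdfef
  sorted[2] = aacbdfefa$e
  sorted[3] = acbdfefa$ea
  sorted[4] = bdfefa$eaac
  sorted[5] = cbdfefa$eaa
  sorted[6] = dfefa$eaacb
  sorted[7] = eaacbdfefa$
  sorted[8] = efa$eaacbdf
  sorted[9] = fa$eaacbdfe
  sorted[10] = fefa$eaacbd
sorted[8] = efa$eaacbdf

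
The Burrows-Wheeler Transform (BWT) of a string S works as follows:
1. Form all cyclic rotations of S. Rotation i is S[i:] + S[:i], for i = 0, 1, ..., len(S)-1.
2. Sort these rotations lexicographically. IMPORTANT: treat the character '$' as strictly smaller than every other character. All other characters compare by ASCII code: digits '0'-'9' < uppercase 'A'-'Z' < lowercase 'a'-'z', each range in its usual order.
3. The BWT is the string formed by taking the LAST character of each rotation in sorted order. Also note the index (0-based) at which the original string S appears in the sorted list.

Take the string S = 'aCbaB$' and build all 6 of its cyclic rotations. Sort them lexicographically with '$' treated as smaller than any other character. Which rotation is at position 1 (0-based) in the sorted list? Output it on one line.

All 6 rotations (rotation i = S[i:]+S[:i]):
  rot[0] = aCbaB$
  rot[1] = CbaB$a
  rot[2] = baB$aC
  rot[3] = aB$aCb
  rot[4] = B$aCba
  rot[5] = $aCbaB
Sorted (with $ < everything):
  sorted[0] = $aCbaB
  sorted[1] = B$aCba
  sorted[2] = CbaB$a
  sorted[3] = aB$aCb
  sorted[4] = aCbaB$
  sorted[5] = baB$aC
sorted[1] = B$aCba

Answer: B$aCba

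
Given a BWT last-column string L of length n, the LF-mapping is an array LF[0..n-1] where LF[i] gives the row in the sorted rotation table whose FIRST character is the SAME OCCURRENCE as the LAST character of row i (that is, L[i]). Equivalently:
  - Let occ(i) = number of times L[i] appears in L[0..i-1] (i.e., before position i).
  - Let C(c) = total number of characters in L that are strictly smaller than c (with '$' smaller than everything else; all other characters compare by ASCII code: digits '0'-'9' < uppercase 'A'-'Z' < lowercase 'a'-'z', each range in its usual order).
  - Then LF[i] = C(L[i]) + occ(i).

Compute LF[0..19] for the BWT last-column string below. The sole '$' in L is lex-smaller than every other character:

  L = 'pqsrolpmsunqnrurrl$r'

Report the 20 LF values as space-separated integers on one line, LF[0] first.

Char counts: '$':1, 'l':2, 'm':1, 'n':2, 'o':1, 'p':2, 'q':2, 'r':5, 's':2, 'u':2
C (first-col start): C('$')=0, C('l')=1, C('m')=3, C('n')=4, C('o')=6, C('p')=7, C('q')=9, C('r')=11, C('s')=16, C('u')=18
L[0]='p': occ=0, LF[0]=C('p')+0=7+0=7
L[1]='q': occ=0, LF[1]=C('q')+0=9+0=9
L[2]='s': occ=0, LF[2]=C('s')+0=16+0=16
L[3]='r': occ=0, LF[3]=C('r')+0=11+0=11
L[4]='o': occ=0, LF[4]=C('o')+0=6+0=6
L[5]='l': occ=0, LF[5]=C('l')+0=1+0=1
L[6]='p': occ=1, LF[6]=C('p')+1=7+1=8
L[7]='m': occ=0, LF[7]=C('m')+0=3+0=3
L[8]='s': occ=1, LF[8]=C('s')+1=16+1=17
L[9]='u': occ=0, LF[9]=C('u')+0=18+0=18
L[10]='n': occ=0, LF[10]=C('n')+0=4+0=4
L[11]='q': occ=1, LF[11]=C('q')+1=9+1=10
L[12]='n': occ=1, LF[12]=C('n')+1=4+1=5
L[13]='r': occ=1, LF[13]=C('r')+1=11+1=12
L[14]='u': occ=1, LF[14]=C('u')+1=18+1=19
L[15]='r': occ=2, LF[15]=C('r')+2=11+2=13
L[16]='r': occ=3, LF[16]=C('r')+3=11+3=14
L[17]='l': occ=1, LF[17]=C('l')+1=1+1=2
L[18]='$': occ=0, LF[18]=C('$')+0=0+0=0
L[19]='r': occ=4, LF[19]=C('r')+4=11+4=15

Answer: 7 9 16 11 6 1 8 3 17 18 4 10 5 12 19 13 14 2 0 15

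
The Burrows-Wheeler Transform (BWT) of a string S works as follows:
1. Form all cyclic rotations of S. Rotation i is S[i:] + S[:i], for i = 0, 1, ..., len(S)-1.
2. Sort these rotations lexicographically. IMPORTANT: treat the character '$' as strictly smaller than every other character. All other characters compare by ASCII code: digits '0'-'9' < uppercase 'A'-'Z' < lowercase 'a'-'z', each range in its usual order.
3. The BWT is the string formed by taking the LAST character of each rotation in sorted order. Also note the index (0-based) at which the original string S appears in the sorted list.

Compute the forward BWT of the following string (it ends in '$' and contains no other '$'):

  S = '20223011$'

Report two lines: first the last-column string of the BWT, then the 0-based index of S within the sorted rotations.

Answer: 13210$022
5

Derivation:
All 9 rotations (rotation i = S[i:]+S[:i]):
  rot[0] = 20223011$
  rot[1] = 0223011$2
  rot[2] = 223011$20
  rot[3] = 23011$202
  rot[4] = 3011$2022
  rot[5] = 011$20223
  rot[6] = 11$202230
  rot[7] = 1$2022301
  rot[8] = $20223011
Sorted (with $ < everything):
  sorted[0] = $20223011  (last char: '1')
  sorted[1] = 011$20223  (last char: '3')
  sorted[2] = 0223011$2  (last char: '2')
  sorted[3] = 1$2022301  (last char: '1')
  sorted[4] = 11$202230  (last char: '0')
  sorted[5] = 20223011$  (last char: '$')
  sorted[6] = 223011$20  (last char: '0')
  sorted[7] = 23011$202  (last char: '2')
  sorted[8] = 3011$2022  (last char: '2')
Last column: 13210$022
Original string S is at sorted index 5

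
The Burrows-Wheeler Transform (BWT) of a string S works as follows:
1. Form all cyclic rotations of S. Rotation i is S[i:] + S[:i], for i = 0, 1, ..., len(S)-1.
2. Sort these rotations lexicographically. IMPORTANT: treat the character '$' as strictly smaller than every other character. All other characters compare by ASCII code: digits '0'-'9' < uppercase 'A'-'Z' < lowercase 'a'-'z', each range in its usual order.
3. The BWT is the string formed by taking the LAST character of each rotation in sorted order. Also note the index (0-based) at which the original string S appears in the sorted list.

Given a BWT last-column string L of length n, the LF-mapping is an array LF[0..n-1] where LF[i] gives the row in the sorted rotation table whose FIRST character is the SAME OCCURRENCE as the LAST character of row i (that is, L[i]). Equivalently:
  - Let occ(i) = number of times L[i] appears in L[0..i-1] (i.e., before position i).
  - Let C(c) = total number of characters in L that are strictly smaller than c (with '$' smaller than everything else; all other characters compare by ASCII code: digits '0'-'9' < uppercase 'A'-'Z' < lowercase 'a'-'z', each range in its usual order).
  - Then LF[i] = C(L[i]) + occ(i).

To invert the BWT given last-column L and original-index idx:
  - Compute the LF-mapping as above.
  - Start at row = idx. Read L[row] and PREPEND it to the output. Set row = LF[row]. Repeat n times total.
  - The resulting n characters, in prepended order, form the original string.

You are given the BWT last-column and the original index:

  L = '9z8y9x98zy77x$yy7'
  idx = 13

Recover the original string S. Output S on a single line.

LF mapping: 6 15 4 11 7 9 8 5 16 12 1 2 10 0 13 14 3
Walk LF starting at row 13, prepending L[row]:
  step 1: row=13, L[13]='$', prepend. Next row=LF[13]=0
  step 2: row=0, L[0]='9', prepend. Next row=LF[0]=6
  step 3: row=6, L[6]='9', prepend. Next row=LF[6]=8
  step 4: row=8, L[8]='z', prepend. Next row=LF[8]=16
  step 5: row=16, L[16]='7', prepend. Next row=LF[16]=3
  step 6: row=3, L[3]='y', prepend. Next row=LF[3]=11
  step 7: row=11, L[11]='7', prepend. Next row=LF[11]=2
  step 8: row=2, L[2]='8', prepend. Next row=LF[2]=4
  step 9: row=4, L[4]='9', prepend. Next row=LF[4]=7
  step 10: row=7, L[7]='8', prepend. Next row=LF[7]=5
  step 11: row=5, L[5]='x', prepend. Next row=LF[5]=9
  step 12: row=9, L[9]='y', prepend. Next row=LF[9]=12
  step 13: row=12, L[12]='x', prepend. Next row=LF[12]=10
  step 14: row=10, L[10]='7', prepend. Next row=LF[10]=1
  step 15: row=1, L[1]='z', prepend. Next row=LF[1]=15
  step 16: row=15, L[15]='y', prepend. Next row=LF[15]=14
  step 17: row=14, L[14]='y', prepend. Next row=LF[14]=13
Reversed output: yyz7xyx8987y7z99$

Answer: yyz7xyx8987y7z99$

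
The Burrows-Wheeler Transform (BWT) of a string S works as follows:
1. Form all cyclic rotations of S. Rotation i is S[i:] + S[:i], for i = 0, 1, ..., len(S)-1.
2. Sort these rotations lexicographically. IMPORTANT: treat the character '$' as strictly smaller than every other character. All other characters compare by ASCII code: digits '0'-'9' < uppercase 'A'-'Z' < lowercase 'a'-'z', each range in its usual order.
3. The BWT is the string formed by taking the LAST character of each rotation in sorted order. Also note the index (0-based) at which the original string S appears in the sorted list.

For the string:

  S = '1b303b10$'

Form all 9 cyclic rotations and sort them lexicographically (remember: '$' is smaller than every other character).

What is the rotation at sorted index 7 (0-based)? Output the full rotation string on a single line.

All 9 rotations (rotation i = S[i:]+S[:i]):
  rot[0] = 1b303b10$
  rot[1] = b303b10$1
  rot[2] = 303b10$1b
  rot[3] = 03b10$1b3
  rot[4] = 3b10$1b30
  rot[5] = b10$1b303
  rot[6] = 10$1b303b
  rot[7] = 0$1b303b1
  rot[8] = $1b303b10
Sorted (with $ < everything):
  sorted[0] = $1b303b10
  sorted[1] = 0$1b303b1
  sorted[2] = 03b10$1b3
  sorted[3] = 10$1b303b
  sorted[4] = 1b303b10$
  sorted[5] = 303b10$1b
  sorted[6] = 3b10$1b30
  sorted[7] = b10$1b303
  sorted[8] = b303b10$1
sorted[7] = b10$1b303

Answer: b10$1b303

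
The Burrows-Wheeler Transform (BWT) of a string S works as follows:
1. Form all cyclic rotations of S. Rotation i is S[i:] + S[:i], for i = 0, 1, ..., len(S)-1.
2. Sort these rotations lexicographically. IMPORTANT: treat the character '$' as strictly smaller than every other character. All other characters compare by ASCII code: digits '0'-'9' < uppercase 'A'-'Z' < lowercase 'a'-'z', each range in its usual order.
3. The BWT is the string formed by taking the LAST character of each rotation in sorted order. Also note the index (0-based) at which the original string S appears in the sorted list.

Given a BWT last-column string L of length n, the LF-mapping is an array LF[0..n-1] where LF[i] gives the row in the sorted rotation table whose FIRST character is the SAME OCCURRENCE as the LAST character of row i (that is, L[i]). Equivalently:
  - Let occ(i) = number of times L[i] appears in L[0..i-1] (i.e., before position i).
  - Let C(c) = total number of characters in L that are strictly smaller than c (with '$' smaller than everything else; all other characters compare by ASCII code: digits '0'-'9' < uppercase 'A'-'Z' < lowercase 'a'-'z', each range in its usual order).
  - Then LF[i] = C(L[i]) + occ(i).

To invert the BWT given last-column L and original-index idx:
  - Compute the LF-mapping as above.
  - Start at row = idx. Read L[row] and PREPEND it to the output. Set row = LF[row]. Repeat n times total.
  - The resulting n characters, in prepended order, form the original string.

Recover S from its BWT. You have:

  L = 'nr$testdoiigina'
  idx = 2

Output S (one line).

LF mapping: 8 11 0 13 3 12 14 2 10 5 6 4 7 9 1
Walk LF starting at row 2, prepending L[row]:
  step 1: row=2, L[2]='$', prepend. Next row=LF[2]=0
  step 2: row=0, L[0]='n', prepend. Next row=LF[0]=8
  step 3: row=8, L[8]='o', prepend. Next row=LF[8]=10
  step 4: row=10, L[10]='i', prepend. Next row=LF[10]=6
  step 5: row=6, L[6]='t', prepend. Next row=LF[6]=14
  step 6: row=14, L[14]='a', prepend. Next row=LF[14]=1
  step 7: row=1, L[1]='r', prepend. Next row=LF[1]=11
  step 8: row=11, L[11]='g', prepend. Next row=LF[11]=4
  step 9: row=4, L[4]='e', prepend. Next row=LF[4]=3
  step 10: row=3, L[3]='t', prepend. Next row=LF[3]=13
  step 11: row=13, L[13]='n', prepend. Next row=LF[13]=9
  step 12: row=9, L[9]='i', prepend. Next row=LF[9]=5
  step 13: row=5, L[5]='s', prepend. Next row=LF[5]=12
  step 14: row=12, L[12]='i', prepend. Next row=LF[12]=7
  step 15: row=7, L[7]='d', prepend. Next row=LF[7]=2
Reversed output: disintegration$

Answer: disintegration$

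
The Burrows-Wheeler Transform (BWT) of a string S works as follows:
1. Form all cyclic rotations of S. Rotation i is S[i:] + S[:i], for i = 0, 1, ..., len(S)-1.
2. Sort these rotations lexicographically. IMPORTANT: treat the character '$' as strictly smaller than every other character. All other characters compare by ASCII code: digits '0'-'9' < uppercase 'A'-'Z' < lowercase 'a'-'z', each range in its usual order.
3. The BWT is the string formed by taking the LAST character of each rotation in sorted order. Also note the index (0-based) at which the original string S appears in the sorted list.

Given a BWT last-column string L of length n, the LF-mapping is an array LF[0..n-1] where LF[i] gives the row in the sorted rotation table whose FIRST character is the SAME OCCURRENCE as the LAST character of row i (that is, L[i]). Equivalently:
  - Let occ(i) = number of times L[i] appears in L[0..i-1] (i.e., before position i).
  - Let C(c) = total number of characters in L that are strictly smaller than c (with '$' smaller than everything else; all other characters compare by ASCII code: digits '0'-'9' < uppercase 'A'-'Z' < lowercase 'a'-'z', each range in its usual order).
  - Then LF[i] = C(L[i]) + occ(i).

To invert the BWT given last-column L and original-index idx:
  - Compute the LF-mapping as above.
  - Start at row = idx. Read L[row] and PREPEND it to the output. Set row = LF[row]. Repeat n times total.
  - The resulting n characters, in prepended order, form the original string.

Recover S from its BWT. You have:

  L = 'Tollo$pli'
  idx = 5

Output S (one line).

Answer: lollipoT$

Derivation:
LF mapping: 1 6 3 4 7 0 8 5 2
Walk LF starting at row 5, prepending L[row]:
  step 1: row=5, L[5]='$', prepend. Next row=LF[5]=0
  step 2: row=0, L[0]='T', prepend. Next row=LF[0]=1
  step 3: row=1, L[1]='o', prepend. Next row=LF[1]=6
  step 4: row=6, L[6]='p', prepend. Next row=LF[6]=8
  step 5: row=8, L[8]='i', prepend. Next row=LF[8]=2
  step 6: row=2, L[2]='l', prepend. Next row=LF[2]=3
  step 7: row=3, L[3]='l', prepend. Next row=LF[3]=4
  step 8: row=4, L[4]='o', prepend. Next row=LF[4]=7
  step 9: row=7, L[7]='l', prepend. Next row=LF[7]=5
Reversed output: lollipoT$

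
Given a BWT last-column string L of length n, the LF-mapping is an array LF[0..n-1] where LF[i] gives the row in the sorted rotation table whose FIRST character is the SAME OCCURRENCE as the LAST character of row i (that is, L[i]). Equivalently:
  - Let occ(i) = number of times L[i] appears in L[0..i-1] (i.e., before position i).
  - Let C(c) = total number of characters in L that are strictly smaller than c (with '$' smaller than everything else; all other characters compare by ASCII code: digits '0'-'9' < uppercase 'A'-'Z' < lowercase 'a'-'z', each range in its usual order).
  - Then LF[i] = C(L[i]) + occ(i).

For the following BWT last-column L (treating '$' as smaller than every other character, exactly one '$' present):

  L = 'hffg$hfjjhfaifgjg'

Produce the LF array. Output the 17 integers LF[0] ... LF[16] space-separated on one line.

Char counts: '$':1, 'a':1, 'f':5, 'g':3, 'h':3, 'i':1, 'j':3
C (first-col start): C('$')=0, C('a')=1, C('f')=2, C('g')=7, C('h')=10, C('i')=13, C('j')=14
L[0]='h': occ=0, LF[0]=C('h')+0=10+0=10
L[1]='f': occ=0, LF[1]=C('f')+0=2+0=2
L[2]='f': occ=1, LF[2]=C('f')+1=2+1=3
L[3]='g': occ=0, LF[3]=C('g')+0=7+0=7
L[4]='$': occ=0, LF[4]=C('$')+0=0+0=0
L[5]='h': occ=1, LF[5]=C('h')+1=10+1=11
L[6]='f': occ=2, LF[6]=C('f')+2=2+2=4
L[7]='j': occ=0, LF[7]=C('j')+0=14+0=14
L[8]='j': occ=1, LF[8]=C('j')+1=14+1=15
L[9]='h': occ=2, LF[9]=C('h')+2=10+2=12
L[10]='f': occ=3, LF[10]=C('f')+3=2+3=5
L[11]='a': occ=0, LF[11]=C('a')+0=1+0=1
L[12]='i': occ=0, LF[12]=C('i')+0=13+0=13
L[13]='f': occ=4, LF[13]=C('f')+4=2+4=6
L[14]='g': occ=1, LF[14]=C('g')+1=7+1=8
L[15]='j': occ=2, LF[15]=C('j')+2=14+2=16
L[16]='g': occ=2, LF[16]=C('g')+2=7+2=9

Answer: 10 2 3 7 0 11 4 14 15 12 5 1 13 6 8 16 9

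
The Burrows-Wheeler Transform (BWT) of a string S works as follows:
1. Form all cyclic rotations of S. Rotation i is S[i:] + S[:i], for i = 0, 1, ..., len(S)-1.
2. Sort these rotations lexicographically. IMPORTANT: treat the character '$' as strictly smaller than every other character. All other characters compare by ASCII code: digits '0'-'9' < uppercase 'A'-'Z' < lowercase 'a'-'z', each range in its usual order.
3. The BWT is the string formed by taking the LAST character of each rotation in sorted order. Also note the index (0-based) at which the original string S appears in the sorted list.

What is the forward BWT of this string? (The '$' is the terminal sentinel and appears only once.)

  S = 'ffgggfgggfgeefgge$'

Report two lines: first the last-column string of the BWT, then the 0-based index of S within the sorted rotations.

All 18 rotations (rotation i = S[i:]+S[:i]):
  rot[0] = ffgggfgggfgeefgge$
  rot[1] = fgggfgggfgeefgge$f
  rot[2] = gggfgggfgeefgge$ff
  rot[3] = ggfgggfgeefgge$ffg
  rot[4] = gfgggfgeefgge$ffgg
  rot[5] = fgggfgeefgge$ffggg
  rot[6] = gggfgeefgge$ffgggf
  rot[7] = ggfgeefgge$ffgggfg
  rot[8] = gfgeefgge$ffgggfgg
  rot[9] = fgeefgge$ffgggfggg
  rot[10] = geefgge$ffgggfgggf
  rot[11] = eefgge$ffgggfgggfg
  rot[12] = efgge$ffgggfgggfge
  rot[13] = fgge$ffgggfgggfgee
  rot[14] = gge$ffgggfgggfgeef
  rot[15] = ge$ffgggfgggfgeefg
  rot[16] = e$ffgggfgggfgeefgg
  rot[17] = $ffgggfgggfgeefgge
Sorted (with $ < everything):
  sorted[0] = $ffgggfgggfgeefgge  (last char: 'e')
  sorted[1] = e$ffgggfgggfgeefgg  (last char: 'g')
  sorted[2] = eefgge$ffgggfgggfg  (last char: 'g')
  sorted[3] = efgge$ffgggfgggfge  (last char: 'e')
  sorted[4] = ffgggfgggfgeefgge$  (last char: '$')
  sorted[5] = fgeefgge$ffgggfggg  (last char: 'g')
  sorted[6] = fgge$ffgggfgggfgee  (last char: 'e')
  sorted[7] = fgggfgeefgge$ffggg  (last char: 'g')
  sorted[8] = fgggfgggfgeefgge$f  (last char: 'f')
  sorted[9] = ge$ffgggfgggfgeefg  (last char: 'g')
  sorted[10] = geefgge$ffgggfgggf  (last char: 'f')
  sorted[11] = gfgeefgge$ffgggfgg  (last char: 'g')
  sorted[12] = gfgggfgeefgge$ffgg  (last char: 'g')
  sorted[13] = gge$ffgggfgggfgeef  (last char: 'f')
  sorted[14] = ggfgeefgge$ffgggfg  (last char: 'g')
  sorted[15] = ggfgggfgeefgge$ffg  (last char: 'g')
  sorted[16] = gggfgeefgge$ffgggf  (last char: 'f')
  sorted[17] = gggfgggfgeefgge$ff  (last char: 'f')
Last column: egge$gegfgfggfggff
Original string S is at sorted index 4

Answer: egge$gegfgfggfggff
4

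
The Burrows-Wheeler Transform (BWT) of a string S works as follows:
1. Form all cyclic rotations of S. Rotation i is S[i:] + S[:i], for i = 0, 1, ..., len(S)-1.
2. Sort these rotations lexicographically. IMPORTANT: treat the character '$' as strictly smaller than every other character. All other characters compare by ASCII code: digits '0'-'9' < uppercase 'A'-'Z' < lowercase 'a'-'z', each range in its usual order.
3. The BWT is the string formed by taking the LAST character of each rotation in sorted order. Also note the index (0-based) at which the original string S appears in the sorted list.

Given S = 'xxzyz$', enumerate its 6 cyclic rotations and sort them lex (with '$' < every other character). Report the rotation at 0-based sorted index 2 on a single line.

Answer: xzyz$x

Derivation:
All 6 rotations (rotation i = S[i:]+S[:i]):
  rot[0] = xxzyz$
  rot[1] = xzyz$x
  rot[2] = zyz$xx
  rot[3] = yz$xxz
  rot[4] = z$xxzy
  rot[5] = $xxzyz
Sorted (with $ < everything):
  sorted[0] = $xxzyz
  sorted[1] = xxzyz$
  sorted[2] = xzyz$x
  sorted[3] = yz$xxz
  sorted[4] = z$xxzy
  sorted[5] = zyz$xx
sorted[2] = xzyz$x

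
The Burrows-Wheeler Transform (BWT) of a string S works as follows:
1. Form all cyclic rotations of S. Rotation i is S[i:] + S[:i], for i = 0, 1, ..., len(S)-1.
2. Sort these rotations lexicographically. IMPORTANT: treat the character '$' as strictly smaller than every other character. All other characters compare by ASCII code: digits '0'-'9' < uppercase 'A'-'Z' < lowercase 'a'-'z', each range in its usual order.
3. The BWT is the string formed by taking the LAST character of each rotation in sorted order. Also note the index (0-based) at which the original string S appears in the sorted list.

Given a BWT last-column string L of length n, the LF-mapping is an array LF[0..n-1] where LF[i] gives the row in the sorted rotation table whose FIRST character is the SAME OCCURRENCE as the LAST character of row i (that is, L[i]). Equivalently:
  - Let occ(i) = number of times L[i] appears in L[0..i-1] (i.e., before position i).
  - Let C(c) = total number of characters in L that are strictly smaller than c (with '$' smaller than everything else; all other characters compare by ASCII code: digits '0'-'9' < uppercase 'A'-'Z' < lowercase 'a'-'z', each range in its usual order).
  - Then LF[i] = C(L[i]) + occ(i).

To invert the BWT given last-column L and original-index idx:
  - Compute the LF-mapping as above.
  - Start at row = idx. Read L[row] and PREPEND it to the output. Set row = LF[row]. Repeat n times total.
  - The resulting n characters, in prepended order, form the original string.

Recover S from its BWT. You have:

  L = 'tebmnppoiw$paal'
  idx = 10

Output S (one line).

Answer: pineapplwombat$

Derivation:
LF mapping: 13 4 3 7 8 10 11 9 5 14 0 12 1 2 6
Walk LF starting at row 10, prepending L[row]:
  step 1: row=10, L[10]='$', prepend. Next row=LF[10]=0
  step 2: row=0, L[0]='t', prepend. Next row=LF[0]=13
  step 3: row=13, L[13]='a', prepend. Next row=LF[13]=2
  step 4: row=2, L[2]='b', prepend. Next row=LF[2]=3
  step 5: row=3, L[3]='m', prepend. Next row=LF[3]=7
  step 6: row=7, L[7]='o', prepend. Next row=LF[7]=9
  step 7: row=9, L[9]='w', prepend. Next row=LF[9]=14
  step 8: row=14, L[14]='l', prepend. Next row=LF[14]=6
  step 9: row=6, L[6]='p', prepend. Next row=LF[6]=11
  step 10: row=11, L[11]='p', prepend. Next row=LF[11]=12
  step 11: row=12, L[12]='a', prepend. Next row=LF[12]=1
  step 12: row=1, L[1]='e', prepend. Next row=LF[1]=4
  step 13: row=4, L[4]='n', prepend. Next row=LF[4]=8
  step 14: row=8, L[8]='i', prepend. Next row=LF[8]=5
  step 15: row=5, L[5]='p', prepend. Next row=LF[5]=10
Reversed output: pineapplwombat$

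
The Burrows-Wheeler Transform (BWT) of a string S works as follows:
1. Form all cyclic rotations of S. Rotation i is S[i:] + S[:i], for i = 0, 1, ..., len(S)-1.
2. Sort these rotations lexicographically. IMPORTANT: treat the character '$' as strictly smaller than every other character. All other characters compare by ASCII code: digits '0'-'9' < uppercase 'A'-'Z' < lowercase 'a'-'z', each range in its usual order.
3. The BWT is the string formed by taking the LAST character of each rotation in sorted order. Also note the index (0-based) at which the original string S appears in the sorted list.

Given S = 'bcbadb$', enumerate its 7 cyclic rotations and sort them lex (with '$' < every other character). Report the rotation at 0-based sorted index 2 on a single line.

Answer: b$bcbad

Derivation:
All 7 rotations (rotation i = S[i:]+S[:i]):
  rot[0] = bcbadb$
  rot[1] = cbadb$b
  rot[2] = badb$bc
  rot[3] = adb$bcb
  rot[4] = db$bcba
  rot[5] = b$bcbad
  rot[6] = $bcbadb
Sorted (with $ < everything):
  sorted[0] = $bcbadb
  sorted[1] = adb$bcb
  sorted[2] = b$bcbad
  sorted[3] = badb$bc
  sorted[4] = bcbadb$
  sorted[5] = cbadb$b
  sorted[6] = db$bcba
sorted[2] = b$bcbad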